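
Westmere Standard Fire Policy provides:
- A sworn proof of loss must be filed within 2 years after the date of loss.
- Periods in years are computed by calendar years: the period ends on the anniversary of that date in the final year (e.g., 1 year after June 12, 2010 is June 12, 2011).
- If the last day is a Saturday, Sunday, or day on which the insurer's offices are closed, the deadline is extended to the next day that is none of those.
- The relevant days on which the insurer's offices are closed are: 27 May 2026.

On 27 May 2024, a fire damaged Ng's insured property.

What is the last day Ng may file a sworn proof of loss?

2 years after 27 May 2024 is May 27, 2026.
May 27, 2026 is a listed holiday. The next qualifying day is May 28, 2026.

May 28, 2026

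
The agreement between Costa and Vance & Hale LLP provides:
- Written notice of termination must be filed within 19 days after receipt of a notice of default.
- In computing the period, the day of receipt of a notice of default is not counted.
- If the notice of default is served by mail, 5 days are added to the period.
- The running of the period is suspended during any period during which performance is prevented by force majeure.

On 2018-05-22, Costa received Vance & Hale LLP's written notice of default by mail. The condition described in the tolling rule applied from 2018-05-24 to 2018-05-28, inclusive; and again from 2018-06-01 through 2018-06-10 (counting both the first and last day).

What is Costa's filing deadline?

19 days after 2018-05-22 is June 10, 2018.
Service was by mail, adding 5 days: June 10, 2018 + 5 days = June 15, 2018.
From May 24, 2018 through May 28, 2018 inclusive is 5 days; tolling adds 5 days: June 15, 2018 + 5 days = June 20, 2018.
From June 1, 2018 through June 10, 2018 inclusive is 10 days; tolling adds 10 days: June 20, 2018 + 10 days = June 30, 2018.

June 30, 2018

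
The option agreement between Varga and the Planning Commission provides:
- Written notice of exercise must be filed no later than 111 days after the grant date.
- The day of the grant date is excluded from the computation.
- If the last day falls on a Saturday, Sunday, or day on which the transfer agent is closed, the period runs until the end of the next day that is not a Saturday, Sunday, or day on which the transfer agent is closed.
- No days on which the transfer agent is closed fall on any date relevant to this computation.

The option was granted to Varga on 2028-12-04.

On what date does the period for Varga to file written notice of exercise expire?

111 days after 2028-12-04 is March 25, 2029.
March 25, 2029 is Sunday. The next qualifying day is March 26, 2029.

March 26, 2029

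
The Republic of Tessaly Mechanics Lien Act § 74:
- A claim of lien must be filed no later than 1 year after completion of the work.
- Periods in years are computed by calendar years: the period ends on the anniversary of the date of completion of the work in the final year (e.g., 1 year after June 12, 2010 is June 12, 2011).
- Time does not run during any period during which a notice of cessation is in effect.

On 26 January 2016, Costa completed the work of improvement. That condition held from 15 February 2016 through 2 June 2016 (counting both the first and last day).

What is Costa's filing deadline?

May 15, 2017

1 year after 26 January 2016 is January 26, 2017.
From February 15, 2016 through June 2, 2016 inclusive is 109 days; tolling adds 109 days: January 26, 2017 + 109 days = May 15, 2017.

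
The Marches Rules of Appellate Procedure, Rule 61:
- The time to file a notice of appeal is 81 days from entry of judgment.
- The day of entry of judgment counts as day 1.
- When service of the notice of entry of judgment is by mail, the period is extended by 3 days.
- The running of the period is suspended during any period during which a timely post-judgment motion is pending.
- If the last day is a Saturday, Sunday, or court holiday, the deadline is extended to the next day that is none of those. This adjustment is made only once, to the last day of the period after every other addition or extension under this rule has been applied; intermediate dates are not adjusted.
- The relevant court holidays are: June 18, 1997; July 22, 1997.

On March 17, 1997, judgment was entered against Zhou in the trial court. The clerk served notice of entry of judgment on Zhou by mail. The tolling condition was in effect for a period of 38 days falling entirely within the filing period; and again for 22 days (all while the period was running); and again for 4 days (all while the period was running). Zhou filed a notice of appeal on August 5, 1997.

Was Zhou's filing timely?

Yes

Counting March 17, 1997 as day 1, day 81 is June 5, 1997.
Service was by mail, adding 3 days: June 5, 1997 + 3 days = June 8, 1997.
Tolling adds 38 days: June 8, 1997 + 38 days = July 16, 1997.
Tolling adds 22 days: July 16, 1997 + 22 days = August 7, 1997.
Tolling adds 4 days: August 7, 1997 + 4 days = August 11, 1997.
August 11, 1997 is a Monday and not a court holiday, so no extension applies.
The deadline is August 11, 1997; the filing on August 5, 1997 is on or before that date.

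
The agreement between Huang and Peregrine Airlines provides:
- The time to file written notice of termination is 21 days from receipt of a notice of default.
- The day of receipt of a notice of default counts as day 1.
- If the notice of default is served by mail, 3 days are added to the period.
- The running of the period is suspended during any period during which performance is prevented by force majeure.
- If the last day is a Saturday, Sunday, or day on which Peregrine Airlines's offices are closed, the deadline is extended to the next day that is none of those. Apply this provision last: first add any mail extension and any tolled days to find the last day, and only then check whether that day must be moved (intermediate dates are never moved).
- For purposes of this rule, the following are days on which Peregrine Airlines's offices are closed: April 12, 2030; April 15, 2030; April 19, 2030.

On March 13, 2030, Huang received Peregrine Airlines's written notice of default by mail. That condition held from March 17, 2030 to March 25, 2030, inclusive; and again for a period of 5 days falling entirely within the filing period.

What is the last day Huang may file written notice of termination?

Counting March 13, 2030 as day 1, day 21 is April 2, 2030.
Service was by mail, adding 3 days: April 2, 2030 + 3 days = April 5, 2030.
From March 17, 2030 through March 25, 2030 inclusive is 9 days; tolling adds 9 days: April 5, 2030 + 9 days = April 14, 2030.
Tolling adds 5 days: April 14, 2030 + 5 days = April 19, 2030.
April 19, 2030 is a listed holiday; April 20, 2030 is Saturday; April 21, 2030 is Sunday. The next qualifying day is April 22, 2030.

April 22, 2030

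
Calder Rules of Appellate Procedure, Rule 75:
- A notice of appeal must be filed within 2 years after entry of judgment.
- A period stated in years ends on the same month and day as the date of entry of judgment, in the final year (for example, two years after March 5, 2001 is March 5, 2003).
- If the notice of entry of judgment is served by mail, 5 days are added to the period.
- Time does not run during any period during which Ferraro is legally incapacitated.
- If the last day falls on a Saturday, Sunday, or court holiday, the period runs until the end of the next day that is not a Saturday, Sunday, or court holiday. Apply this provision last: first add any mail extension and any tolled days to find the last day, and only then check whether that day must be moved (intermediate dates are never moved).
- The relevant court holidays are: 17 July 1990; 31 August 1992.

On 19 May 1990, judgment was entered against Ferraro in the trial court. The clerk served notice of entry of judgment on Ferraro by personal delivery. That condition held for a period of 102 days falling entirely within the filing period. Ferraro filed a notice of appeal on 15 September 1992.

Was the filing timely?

2 years after 19 May 1990 is May 19, 1992.
Service was not by mail, so no mail extension applies.
Tolling adds 102 days: May 19, 1992 + 102 days = August 29, 1992.
August 29, 1992 is Saturday; August 30, 1992 is Sunday; August 31, 1992 is a listed holiday. The next qualifying day is September 1, 1992.
The deadline is September 1, 1992; the filing on September 15, 1992 is after that date.

No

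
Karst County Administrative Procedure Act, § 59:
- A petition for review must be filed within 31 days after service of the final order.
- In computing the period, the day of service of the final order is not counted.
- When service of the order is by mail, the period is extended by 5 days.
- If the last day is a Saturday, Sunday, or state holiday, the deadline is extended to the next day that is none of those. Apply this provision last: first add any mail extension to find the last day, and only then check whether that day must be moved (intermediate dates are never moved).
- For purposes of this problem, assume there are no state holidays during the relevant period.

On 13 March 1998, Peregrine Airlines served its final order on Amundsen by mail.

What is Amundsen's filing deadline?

31 days after 13 March 1998 is April 13, 1998.
Service was by mail, adding 5 days: April 13, 1998 + 5 days = April 18, 1998.
April 18, 1998 is Saturday; April 19, 1998 is Sunday. The next qualifying day is April 20, 1998.

April 20, 1998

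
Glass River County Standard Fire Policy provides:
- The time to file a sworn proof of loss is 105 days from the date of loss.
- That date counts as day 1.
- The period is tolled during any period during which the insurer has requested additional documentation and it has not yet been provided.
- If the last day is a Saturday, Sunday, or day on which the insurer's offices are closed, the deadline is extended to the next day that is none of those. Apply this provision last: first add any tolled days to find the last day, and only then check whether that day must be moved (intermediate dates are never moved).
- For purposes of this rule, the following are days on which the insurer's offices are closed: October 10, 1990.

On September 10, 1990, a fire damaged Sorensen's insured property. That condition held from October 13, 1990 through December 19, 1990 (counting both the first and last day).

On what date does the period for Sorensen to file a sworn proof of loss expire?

March 1, 1991

Counting September 10, 1990 as day 1, day 105 is December 23, 1990.
From October 13, 1990 through December 19, 1990 inclusive is 68 days; tolling adds 68 days: December 23, 1990 + 68 days = March 1, 1991.
March 1, 1991 is a Friday and not a day on which the insurer's offices are closed, so no extension applies.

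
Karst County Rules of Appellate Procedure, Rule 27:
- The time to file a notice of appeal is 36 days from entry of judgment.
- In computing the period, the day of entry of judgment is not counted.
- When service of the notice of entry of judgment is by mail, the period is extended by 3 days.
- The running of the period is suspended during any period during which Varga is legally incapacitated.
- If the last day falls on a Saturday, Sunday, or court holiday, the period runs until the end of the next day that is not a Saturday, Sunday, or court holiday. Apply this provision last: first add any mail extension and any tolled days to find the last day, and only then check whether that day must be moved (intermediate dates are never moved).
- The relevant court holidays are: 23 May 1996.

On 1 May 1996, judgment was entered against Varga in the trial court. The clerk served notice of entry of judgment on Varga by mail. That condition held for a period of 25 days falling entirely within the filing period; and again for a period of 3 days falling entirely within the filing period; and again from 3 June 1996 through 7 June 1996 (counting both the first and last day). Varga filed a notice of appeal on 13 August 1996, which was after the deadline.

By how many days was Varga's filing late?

36 days after 1 May 1996 is June 6, 1996.
Service was by mail, adding 3 days: June 6, 1996 + 3 days = June 9, 1996.
Tolling adds 25 days: June 9, 1996 + 25 days = July 4, 1996.
Tolling adds 3 days: July 4, 1996 + 3 days = July 7, 1996.
From June 3, 1996 through June 7, 1996 inclusive is 5 days; tolling adds 5 days: July 7, 1996 + 5 days = July 12, 1996.
July 12, 1996 is a Friday and not a court holiday, so no extension applies.
The deadline is July 12, 1996; from July 12, 1996 to August 13, 1996 is 32 days.

32 days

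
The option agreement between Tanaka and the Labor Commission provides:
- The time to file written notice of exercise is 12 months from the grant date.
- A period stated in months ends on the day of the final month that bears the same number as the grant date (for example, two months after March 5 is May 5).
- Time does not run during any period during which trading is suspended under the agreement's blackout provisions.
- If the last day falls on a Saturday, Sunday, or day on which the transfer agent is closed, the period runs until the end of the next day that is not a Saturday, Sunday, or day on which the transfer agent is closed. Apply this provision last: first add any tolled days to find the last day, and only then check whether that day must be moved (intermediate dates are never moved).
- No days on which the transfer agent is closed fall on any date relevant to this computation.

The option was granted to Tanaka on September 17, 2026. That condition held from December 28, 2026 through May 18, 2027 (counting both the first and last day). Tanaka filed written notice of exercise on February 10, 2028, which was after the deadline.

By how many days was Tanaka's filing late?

12 months after September 17, 2026 is September 17, 2027.
From December 28, 2026 through May 18, 2027 inclusive is 142 days; tolling adds 142 days: September 17, 2027 + 142 days = February 6, 2028.
February 6, 2028 is Sunday. The next qualifying day is February 7, 2028.
The deadline is February 7, 2028; from February 7, 2028 to February 10, 2028 is 3 days.

3 days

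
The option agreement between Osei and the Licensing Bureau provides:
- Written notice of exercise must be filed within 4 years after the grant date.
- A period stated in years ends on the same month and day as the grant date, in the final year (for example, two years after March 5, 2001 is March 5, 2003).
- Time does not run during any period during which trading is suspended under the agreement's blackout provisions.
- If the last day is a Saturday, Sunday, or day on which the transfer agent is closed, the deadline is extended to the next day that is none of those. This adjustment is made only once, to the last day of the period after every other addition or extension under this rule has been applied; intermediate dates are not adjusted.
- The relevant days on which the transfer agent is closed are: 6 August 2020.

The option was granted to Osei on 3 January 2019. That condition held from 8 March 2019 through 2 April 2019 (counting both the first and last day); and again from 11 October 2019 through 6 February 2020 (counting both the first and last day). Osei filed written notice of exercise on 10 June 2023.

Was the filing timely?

No

4 years after 3 January 2019 is January 3, 2023.
From March 8, 2019 through April 2, 2019 inclusive is 26 days; tolling adds 26 days: January 3, 2023 + 26 days = January 29, 2023.
From October 11, 2019 through February 6, 2020 inclusive is 119 days; tolling adds 119 days: January 29, 2023 + 119 days = May 28, 2023.
May 28, 2023 is Sunday. The next qualifying day is May 29, 2023.
The deadline is May 29, 2023; the filing on June 10, 2023 is after that date.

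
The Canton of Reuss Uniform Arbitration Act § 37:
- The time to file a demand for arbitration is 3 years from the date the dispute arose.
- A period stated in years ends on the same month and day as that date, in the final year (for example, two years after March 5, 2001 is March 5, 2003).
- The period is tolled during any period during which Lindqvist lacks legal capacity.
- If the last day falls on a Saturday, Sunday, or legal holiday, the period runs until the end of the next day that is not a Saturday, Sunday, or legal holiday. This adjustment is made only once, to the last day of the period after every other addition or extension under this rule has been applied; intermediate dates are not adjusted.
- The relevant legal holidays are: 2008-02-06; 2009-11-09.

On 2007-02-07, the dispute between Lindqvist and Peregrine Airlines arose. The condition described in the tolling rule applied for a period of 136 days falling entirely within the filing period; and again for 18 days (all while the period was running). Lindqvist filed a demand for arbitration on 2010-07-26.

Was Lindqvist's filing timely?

3 years after 2007-02-07 is February 7, 2010.
Tolling adds 136 days: February 7, 2010 + 136 days = June 23, 2010.
Tolling adds 18 days: June 23, 2010 + 18 days = July 11, 2010.
July 11, 2010 is Sunday. The next qualifying day is July 12, 2010.
The deadline is July 12, 2010; the filing on July 26, 2010 is after that date.

No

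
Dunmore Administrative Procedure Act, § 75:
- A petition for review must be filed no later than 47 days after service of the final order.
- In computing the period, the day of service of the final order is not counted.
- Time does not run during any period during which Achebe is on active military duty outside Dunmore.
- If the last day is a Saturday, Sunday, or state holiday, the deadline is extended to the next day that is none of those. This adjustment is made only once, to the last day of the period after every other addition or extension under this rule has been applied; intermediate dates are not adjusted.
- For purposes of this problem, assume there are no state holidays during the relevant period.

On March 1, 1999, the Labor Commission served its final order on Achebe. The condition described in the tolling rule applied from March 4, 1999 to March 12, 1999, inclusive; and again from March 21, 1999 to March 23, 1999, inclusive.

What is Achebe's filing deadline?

April 29, 1999

47 days after March 1, 1999 is April 17, 1999.
From March 4, 1999 through March 12, 1999 inclusive is 9 days; tolling adds 9 days: April 17, 1999 + 9 days = April 26, 1999.
From March 21, 1999 through March 23, 1999 inclusive is 3 days; tolling adds 3 days: April 26, 1999 + 3 days = April 29, 1999.
April 29, 1999 is a Thursday and not a state holiday, so no extension applies.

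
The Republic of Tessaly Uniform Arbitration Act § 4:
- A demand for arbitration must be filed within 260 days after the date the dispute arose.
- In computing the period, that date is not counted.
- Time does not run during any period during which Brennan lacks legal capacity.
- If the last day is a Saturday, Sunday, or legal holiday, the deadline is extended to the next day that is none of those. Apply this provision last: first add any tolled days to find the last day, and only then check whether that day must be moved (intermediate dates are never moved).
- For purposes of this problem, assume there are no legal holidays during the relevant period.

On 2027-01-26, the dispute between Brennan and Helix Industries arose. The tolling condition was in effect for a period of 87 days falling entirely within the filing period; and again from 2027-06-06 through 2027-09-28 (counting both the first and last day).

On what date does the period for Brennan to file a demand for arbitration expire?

May 2, 2028

260 days after 2027-01-26 is October 13, 2027.
Tolling adds 87 days: October 13, 2027 + 87 days = January 8, 2028.
From June 6, 2027 through September 28, 2027 inclusive is 115 days; tolling adds 115 days: January 8, 2028 + 115 days = May 2, 2028.
May 2, 2028 is a Tuesday and not a legal holiday, so no extension applies.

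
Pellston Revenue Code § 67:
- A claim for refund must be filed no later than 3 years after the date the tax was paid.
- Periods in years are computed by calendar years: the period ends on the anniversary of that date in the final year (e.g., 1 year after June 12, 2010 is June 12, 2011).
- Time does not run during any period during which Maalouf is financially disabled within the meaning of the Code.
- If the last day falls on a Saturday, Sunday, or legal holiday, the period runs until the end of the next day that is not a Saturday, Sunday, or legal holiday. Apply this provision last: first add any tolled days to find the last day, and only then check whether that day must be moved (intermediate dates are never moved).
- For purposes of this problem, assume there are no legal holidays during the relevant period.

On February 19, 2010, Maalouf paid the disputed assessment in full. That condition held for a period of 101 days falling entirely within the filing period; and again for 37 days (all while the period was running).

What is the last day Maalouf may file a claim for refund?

July 8, 2013

3 years after February 19, 2010 is February 19, 2013.
Tolling adds 101 days: February 19, 2013 + 101 days = May 31, 2013.
Tolling adds 37 days: May 31, 2013 + 37 days = July 7, 2013.
July 7, 2013 is Sunday. The next qualifying day is July 8, 2013.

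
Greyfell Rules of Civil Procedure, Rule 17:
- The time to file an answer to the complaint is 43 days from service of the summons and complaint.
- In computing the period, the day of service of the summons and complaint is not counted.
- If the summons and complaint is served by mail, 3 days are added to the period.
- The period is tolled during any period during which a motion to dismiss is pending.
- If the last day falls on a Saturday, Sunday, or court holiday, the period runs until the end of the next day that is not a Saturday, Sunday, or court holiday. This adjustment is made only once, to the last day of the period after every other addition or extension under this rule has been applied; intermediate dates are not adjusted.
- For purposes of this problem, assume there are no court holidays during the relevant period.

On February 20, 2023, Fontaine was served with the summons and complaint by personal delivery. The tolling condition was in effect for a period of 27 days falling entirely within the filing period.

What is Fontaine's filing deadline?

43 days after February 20, 2023 is April 4, 2023.
Service was not by mail, so no mail extension applies.
Tolling adds 27 days: April 4, 2023 + 27 days = May 1, 2023.
May 1, 2023 is a Monday and not a court holiday, so no extension applies.

May 1, 2023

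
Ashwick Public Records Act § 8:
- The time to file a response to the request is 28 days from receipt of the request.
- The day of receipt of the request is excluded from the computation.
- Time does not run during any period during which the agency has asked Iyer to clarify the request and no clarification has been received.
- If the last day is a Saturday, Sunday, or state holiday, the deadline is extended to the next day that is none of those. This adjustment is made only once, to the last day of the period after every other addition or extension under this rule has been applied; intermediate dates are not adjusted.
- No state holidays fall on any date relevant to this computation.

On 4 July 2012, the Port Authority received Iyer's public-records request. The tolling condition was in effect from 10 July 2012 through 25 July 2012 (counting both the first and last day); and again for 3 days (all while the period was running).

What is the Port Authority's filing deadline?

August 20, 2012

28 days after 4 July 2012 is August 1, 2012.
From July 10, 2012 through July 25, 2012 inclusive is 16 days; tolling adds 16 days: August 1, 2012 + 16 days = August 17, 2012.
Tolling adds 3 days: August 17, 2012 + 3 days = August 20, 2012.
August 20, 2012 is a Monday and not a state holiday, so no extension applies.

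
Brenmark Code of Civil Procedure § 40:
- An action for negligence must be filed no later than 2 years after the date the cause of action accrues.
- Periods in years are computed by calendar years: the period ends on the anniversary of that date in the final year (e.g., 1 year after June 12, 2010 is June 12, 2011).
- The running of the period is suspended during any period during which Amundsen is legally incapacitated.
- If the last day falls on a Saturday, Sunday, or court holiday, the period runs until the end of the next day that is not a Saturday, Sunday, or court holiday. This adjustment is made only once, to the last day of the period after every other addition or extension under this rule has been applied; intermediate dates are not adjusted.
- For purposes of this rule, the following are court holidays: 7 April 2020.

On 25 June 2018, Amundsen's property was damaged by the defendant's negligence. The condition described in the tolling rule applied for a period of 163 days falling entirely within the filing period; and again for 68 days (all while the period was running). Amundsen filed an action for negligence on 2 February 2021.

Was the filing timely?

Yes

2 years after 25 June 2018 is June 25, 2020.
Tolling adds 163 days: June 25, 2020 + 163 days = December 5, 2020.
Tolling adds 68 days: December 5, 2020 + 68 days = February 11, 2021.
February 11, 2021 is a Thursday and not a court holiday, so no extension applies.
The deadline is February 11, 2021; the filing on February 2, 2021 is on or before that date.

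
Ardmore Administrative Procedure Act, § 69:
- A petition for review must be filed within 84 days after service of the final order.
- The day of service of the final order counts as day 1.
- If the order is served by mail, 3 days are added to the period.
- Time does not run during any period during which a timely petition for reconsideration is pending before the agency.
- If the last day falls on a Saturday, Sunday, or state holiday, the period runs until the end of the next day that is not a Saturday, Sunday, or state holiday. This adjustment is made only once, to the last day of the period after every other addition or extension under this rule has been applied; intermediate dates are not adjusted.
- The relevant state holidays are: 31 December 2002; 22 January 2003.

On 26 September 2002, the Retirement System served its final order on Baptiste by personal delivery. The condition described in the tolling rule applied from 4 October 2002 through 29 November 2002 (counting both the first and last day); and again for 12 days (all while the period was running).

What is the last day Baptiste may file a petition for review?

Counting 26 September 2002 as day 1, day 84 is December 18, 2002.
Service was not by mail, so no mail extension applies.
From October 4, 2002 through November 29, 2002 inclusive is 57 days; tolling adds 57 days: December 18, 2002 + 57 days = February 13, 2003.
Tolling adds 12 days: February 13, 2003 + 12 days = February 25, 2003.
February 25, 2003 is a Tuesday and not a state holiday, so no extension applies.

February 25, 2003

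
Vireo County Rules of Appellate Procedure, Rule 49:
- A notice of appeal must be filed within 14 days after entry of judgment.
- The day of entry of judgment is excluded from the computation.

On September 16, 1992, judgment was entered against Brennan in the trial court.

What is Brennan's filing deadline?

14 days after September 16, 1992 is September 30, 1992.

September 30, 1992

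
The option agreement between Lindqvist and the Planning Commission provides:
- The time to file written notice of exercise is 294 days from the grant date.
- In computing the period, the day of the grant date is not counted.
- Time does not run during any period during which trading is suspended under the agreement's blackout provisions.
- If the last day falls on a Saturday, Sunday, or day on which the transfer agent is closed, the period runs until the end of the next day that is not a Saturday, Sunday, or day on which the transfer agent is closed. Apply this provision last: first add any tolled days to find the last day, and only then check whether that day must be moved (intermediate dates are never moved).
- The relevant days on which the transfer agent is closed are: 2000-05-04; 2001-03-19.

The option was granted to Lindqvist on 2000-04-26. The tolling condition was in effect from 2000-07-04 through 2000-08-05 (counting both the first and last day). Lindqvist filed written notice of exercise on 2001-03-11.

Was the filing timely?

Yes

294 days after 2000-04-26 is February 14, 2001.
From July 4, 2000 through August 5, 2000 inclusive is 33 days; tolling adds 33 days: February 14, 2001 + 33 days = March 19, 2001.
March 19, 2001 is a listed holiday. The next qualifying day is March 20, 2001.
The deadline is March 20, 2001; the filing on March 11, 2001 is on or before that date.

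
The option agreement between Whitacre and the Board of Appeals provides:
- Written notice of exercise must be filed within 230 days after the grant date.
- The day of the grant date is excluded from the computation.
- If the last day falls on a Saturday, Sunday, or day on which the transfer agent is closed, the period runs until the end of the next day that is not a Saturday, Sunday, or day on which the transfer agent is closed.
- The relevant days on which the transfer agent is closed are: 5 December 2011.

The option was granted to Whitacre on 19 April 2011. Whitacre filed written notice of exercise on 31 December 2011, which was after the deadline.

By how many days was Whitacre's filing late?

230 days after 19 April 2011 is December 5, 2011.
December 5, 2011 is a listed holiday. The next qualifying day is December 6, 2011.
The deadline is December 6, 2011; from December 6, 2011 to December 31, 2011 is 25 days.

25 days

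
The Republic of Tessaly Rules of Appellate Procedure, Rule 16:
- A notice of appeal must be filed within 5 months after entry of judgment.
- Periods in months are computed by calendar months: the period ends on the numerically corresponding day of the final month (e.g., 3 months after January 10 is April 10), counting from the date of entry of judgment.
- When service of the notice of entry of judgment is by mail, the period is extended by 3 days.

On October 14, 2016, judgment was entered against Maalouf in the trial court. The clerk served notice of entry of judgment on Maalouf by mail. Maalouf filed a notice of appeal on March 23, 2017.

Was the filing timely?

5 months after October 14, 2016 is March 14, 2017.
Service was by mail, adding 3 days: March 14, 2017 + 3 days = March 17, 2017.
The deadline is March 17, 2017; the filing on March 23, 2017 is after that date.

No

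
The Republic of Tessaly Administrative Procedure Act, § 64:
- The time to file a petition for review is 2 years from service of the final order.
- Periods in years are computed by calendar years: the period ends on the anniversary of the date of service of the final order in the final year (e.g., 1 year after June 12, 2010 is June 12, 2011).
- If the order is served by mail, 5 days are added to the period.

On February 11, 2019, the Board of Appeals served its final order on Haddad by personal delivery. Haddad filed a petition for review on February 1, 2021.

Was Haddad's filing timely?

2 years after February 11, 2019 is February 11, 2021.
Service was not by mail, so no mail extension applies.
The deadline is February 11, 2021; the filing on February 1, 2021 is on or before that date.

Yes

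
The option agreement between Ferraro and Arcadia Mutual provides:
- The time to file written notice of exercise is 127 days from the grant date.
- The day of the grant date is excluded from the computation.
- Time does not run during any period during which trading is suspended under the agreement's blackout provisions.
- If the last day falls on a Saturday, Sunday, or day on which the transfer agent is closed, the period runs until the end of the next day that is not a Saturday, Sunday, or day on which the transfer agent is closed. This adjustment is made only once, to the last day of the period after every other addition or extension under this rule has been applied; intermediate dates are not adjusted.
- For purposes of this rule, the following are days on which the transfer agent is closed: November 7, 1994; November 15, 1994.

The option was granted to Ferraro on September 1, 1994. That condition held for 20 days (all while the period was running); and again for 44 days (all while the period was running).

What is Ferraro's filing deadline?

127 days after September 1, 1994 is January 6, 1995.
Tolling adds 20 days: January 6, 1995 + 20 days = January 26, 1995.
Tolling adds 44 days: January 26, 1995 + 44 days = March 11, 1995.
March 11, 1995 is Saturday; March 12, 1995 is Sunday. The next qualifying day is March 13, 1995.

March 13, 1995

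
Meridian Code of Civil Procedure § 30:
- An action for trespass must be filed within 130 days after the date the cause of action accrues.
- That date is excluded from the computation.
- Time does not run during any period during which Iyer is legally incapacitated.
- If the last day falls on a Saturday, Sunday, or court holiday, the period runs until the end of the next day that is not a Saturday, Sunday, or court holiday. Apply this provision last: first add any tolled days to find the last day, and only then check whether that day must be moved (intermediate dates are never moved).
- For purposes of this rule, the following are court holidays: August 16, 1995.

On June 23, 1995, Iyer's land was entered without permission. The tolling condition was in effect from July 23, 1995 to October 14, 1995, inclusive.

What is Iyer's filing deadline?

130 days after June 23, 1995 is October 31, 1995.
From July 23, 1995 through October 14, 1995 inclusive is 84 days; tolling adds 84 days: October 31, 1995 + 84 days = January 23, 1996.
January 23, 1996 is a Tuesday and not a court holiday, so no extension applies.

January 23, 1996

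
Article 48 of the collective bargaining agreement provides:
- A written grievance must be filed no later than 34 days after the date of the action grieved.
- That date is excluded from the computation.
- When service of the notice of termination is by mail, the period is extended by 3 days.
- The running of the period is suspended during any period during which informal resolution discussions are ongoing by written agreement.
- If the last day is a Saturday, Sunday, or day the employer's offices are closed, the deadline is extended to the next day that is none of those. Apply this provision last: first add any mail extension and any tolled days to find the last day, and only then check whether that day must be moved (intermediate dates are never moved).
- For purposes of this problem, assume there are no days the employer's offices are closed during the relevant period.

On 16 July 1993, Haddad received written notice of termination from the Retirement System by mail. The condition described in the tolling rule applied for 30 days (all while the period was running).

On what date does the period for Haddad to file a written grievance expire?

September 21, 1993

34 days after 16 July 1993 is August 19, 1993.
Service was by mail, adding 3 days: August 19, 1993 + 3 days = August 22, 1993.
Tolling adds 30 days: August 22, 1993 + 30 days = September 21, 1993.
September 21, 1993 is a Tuesday and not a day the employer's offices are closed, so no extension applies.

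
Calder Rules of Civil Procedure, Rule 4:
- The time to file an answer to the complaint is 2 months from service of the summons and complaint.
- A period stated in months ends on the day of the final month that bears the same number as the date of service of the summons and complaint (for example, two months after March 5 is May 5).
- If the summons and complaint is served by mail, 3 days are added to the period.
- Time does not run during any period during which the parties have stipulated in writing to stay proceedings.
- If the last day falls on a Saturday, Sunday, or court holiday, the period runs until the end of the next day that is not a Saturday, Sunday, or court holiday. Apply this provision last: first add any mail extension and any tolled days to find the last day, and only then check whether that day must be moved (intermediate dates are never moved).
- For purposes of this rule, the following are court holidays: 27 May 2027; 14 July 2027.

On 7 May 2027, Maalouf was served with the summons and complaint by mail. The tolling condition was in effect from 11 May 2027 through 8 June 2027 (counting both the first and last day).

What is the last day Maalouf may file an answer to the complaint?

August 9, 2027

2 months after 7 May 2027 is July 7, 2027.
Service was by mail, adding 3 days: July 7, 2027 + 3 days = July 10, 2027.
From May 11, 2027 through June 8, 2027 inclusive is 29 days; tolling adds 29 days: July 10, 2027 + 29 days = August 8, 2027.
August 8, 2027 is Sunday. The next qualifying day is August 9, 2027.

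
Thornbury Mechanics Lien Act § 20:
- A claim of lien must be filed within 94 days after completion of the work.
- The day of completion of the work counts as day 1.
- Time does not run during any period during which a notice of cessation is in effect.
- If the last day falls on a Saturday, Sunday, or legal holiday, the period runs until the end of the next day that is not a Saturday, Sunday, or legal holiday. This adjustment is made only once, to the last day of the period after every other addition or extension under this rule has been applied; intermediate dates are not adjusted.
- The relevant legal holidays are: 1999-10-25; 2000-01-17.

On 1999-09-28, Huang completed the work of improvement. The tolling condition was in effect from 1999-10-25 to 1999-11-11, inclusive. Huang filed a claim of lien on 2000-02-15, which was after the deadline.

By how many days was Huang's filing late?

Counting 1999-09-28 as day 1, day 94 is December 30, 1999.
From October 25, 1999 through November 11, 1999 inclusive is 18 days; tolling adds 18 days: December 30, 1999 + 18 days = January 17, 2000.
January 17, 2000 is a listed holiday. The next qualifying day is January 18, 2000.
The deadline is January 18, 2000; from January 18, 2000 to February 15, 2000 is 28 days.

28 days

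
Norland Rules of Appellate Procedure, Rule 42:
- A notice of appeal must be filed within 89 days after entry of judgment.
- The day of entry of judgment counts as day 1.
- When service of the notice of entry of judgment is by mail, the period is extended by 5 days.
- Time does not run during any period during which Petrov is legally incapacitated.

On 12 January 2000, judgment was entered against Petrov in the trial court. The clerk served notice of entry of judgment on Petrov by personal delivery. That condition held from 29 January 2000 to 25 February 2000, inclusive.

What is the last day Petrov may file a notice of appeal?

May 7, 2000

Counting 12 January 2000 as day 1, day 89 is April 9, 2000.
Service was not by mail, so no mail extension applies.
From January 29, 2000 through February 25, 2000 inclusive is 28 days; tolling adds 28 days: April 9, 2000 + 28 days = May 7, 2000.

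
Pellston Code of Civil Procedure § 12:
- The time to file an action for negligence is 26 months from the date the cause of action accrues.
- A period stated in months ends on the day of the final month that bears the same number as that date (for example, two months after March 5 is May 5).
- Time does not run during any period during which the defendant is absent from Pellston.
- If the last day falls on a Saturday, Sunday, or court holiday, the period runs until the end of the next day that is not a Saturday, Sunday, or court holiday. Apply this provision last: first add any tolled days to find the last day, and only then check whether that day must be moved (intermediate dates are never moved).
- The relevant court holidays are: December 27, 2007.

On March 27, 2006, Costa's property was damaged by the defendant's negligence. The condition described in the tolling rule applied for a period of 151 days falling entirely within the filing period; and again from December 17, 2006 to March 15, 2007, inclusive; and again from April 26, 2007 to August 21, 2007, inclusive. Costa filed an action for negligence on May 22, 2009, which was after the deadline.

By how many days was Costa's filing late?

26 months after March 27, 2006 is May 27, 2008.
Tolling adds 151 days: May 27, 2008 + 151 days = October 25, 2008.
From December 17, 2006 through March 15, 2007 inclusive is 89 days; tolling adds 89 days: October 25, 2008 + 89 days = January 22, 2009.
From April 26, 2007 through August 21, 2007 inclusive is 118 days; tolling adds 118 days: January 22, 2009 + 118 days = May 20, 2009.
May 20, 2009 is a Wednesday and not a court holiday, so no extension applies.
The deadline is May 20, 2009; from May 20, 2009 to May 22, 2009 is 2 days.

2 days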